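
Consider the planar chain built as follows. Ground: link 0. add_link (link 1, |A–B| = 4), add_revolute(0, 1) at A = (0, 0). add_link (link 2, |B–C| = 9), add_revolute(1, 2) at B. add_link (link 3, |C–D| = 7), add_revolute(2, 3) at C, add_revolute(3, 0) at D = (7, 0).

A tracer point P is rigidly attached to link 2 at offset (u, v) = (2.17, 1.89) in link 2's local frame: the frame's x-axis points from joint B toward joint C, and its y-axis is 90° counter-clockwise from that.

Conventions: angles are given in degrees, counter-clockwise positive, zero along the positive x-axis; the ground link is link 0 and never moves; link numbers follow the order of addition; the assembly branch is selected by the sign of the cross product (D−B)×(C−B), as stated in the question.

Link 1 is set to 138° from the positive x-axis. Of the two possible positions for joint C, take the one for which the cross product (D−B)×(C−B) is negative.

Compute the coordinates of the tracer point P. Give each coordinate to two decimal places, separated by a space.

A=(0,0), D=(7.00,0)
B = A + 4.00·(cos138°, sin138°) = (-2.9726, 2.6765)
|BD| = 10.3255
circle(B,9.00) ∩ circle(D,7.00): a=6.7123, h=5.9954
  candidates: C₊=(5.0644,6.7271) cross=61.906; C₋=(1.9562,-4.8539) cross=-61.906
  branch - wants cross < 0 → take C=(1.9562,-4.8539) (cross=-61.906)
ex = (C−B)/|BC| = (0.5476,-0.8367); ey = (0.8367,0.5476)
P = B + 2.17·ex + 1.89·ey = (-0.2028,1.8959)

-0.20 1.90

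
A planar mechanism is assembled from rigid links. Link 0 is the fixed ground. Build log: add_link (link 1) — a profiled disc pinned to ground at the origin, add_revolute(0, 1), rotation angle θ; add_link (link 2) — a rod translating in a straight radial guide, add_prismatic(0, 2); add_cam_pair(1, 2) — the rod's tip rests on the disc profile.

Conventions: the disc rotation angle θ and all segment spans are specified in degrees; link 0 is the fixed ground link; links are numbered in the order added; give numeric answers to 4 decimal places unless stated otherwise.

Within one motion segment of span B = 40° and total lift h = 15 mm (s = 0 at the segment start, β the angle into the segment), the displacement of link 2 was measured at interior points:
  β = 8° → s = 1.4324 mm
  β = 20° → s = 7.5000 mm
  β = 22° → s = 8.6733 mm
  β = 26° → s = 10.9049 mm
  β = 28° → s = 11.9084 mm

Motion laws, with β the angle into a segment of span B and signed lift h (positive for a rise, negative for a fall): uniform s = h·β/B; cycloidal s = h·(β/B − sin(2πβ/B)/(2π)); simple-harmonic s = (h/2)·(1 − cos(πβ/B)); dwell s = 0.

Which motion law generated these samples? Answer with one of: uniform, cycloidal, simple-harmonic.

candidates at β/B = r: uniform s = h·r (linear in β); cycloidal s = h·(r − sin(2πr)/(2π)); simple-harmonic s = (h/2)(1 − cos(πr))
β=8°: printed 1.4324 | uniform 3.0000, cycloidal 0.7295, simple-harmonic 1.4324
β=20°: printed 7.5000 | uniform 7.5000, cycloidal 7.5000, simple-harmonic 7.5000
β=22°: printed 8.6733 | uniform 8.2500, cycloidal 8.9877, simple-harmonic 8.6733
β=26°: printed 10.9049 | uniform 9.7500, cycloidal 11.6814, simple-harmonic 10.9049
β=28°: printed 11.9084 | uniform 10.5000, cycloidal 12.7705, simple-harmonic 11.9084
only one law matches every sample → simple-harmonic

simple-harmonic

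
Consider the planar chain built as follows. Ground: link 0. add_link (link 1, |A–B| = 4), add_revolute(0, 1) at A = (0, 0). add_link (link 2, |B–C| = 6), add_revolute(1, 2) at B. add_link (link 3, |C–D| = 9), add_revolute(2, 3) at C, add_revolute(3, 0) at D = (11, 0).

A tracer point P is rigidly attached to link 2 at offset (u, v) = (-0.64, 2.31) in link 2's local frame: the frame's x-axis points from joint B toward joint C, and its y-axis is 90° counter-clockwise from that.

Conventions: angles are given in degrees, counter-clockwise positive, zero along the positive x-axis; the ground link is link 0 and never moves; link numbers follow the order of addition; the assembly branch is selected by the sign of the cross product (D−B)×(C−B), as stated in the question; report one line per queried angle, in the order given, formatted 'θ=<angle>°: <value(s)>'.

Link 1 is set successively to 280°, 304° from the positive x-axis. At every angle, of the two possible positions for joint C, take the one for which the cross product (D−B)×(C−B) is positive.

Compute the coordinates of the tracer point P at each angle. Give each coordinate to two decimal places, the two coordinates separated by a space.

A=(0,0), D=(11.00,0)
θ=280°: B = A + 4.00·(cos280°, sin280°) = (0.6946, -3.9392)
θ=280°: |BD| = 11.0326
θ=280°: circle(B,6.00) ∩ circle(D,9.00): a=3.4769, h=4.8899
θ=280°:   candidates: C₊=(2.1964,1.8698) cross=53.948; C₋=(5.6883,-7.2654) cross=-53.948
θ=280°:   branch + wants cross > 0 → take C=(2.1964,1.8698) (cross=53.948)
θ=280°: ex = (C−B)/|BC| = (0.2503,0.9682); ey = (-0.9682,0.2503)
θ=280°: P = B + -0.64·ex + 2.31·ey = (-1.7021,-3.9807)
θ=304°: B = A + 4.00·(cos304°, sin304°) = (2.2368, -3.3162)
θ=304°: |BD| = 9.3697
θ=304°: circle(B,6.00) ∩ circle(D,9.00): a=2.2835, h=5.5485
θ=304°:   candidates: C₊=(2.4087,2.6814) cross=51.988; C₋=(6.3362,-7.6973) cross=-51.988
θ=304°:   branch + wants cross > 0 → take C=(2.4087,2.6814) (cross=51.988)
θ=304°: ex = (C−B)/|BC| = (0.0287,0.9996); ey = (-0.9996,0.0287)
θ=304°: P = B + -0.64·ex + 2.31·ey = (-0.0906,-3.8897)

θ=280°: -1.70 -3.98
θ=304°: -0.09 -3.89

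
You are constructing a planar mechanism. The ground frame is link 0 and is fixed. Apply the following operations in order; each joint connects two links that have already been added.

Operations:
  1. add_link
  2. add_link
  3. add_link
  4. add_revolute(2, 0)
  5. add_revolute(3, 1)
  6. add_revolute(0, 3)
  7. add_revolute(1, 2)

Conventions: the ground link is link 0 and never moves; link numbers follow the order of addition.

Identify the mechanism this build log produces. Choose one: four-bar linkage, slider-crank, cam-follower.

links: 4 (incl. ground); joints: 4 revolute, 0 prismatic, 0 higher (cam) pair, forming one closed loop
4 links in a single 4R loop → four-bar linkage

four-bar linkage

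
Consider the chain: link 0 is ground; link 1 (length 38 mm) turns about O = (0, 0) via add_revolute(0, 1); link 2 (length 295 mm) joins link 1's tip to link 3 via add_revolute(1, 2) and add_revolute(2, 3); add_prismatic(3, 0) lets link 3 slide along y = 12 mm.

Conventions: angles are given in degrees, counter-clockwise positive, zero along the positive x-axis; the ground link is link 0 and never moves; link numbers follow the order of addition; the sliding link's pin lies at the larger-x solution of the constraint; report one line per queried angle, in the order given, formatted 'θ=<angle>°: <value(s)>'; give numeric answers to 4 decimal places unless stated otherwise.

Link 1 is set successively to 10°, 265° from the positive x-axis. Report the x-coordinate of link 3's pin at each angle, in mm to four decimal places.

geometry: r = 38 mm, L = 295 mm, e = 12 mm
θ=10°: crank pin P = (r cos θ, r sin θ) = (37.422695, 6.598631)
θ=10°: h = r sin θ − e = 6.598631 − 12 = -5.401369
θ=10°: x = r cos θ + √(L² − h²) = 37.422695 + 294.950547 = 332.373242
θ=265°: crank pin P = (r cos θ, r sin θ) = (-3.311918, -37.855399)
θ=265°: h = r sin θ − e = -37.855399 − 12 = -49.855399
θ=265°: x = r cos θ + √(L² − h²) = -3.311918 + 290.756667 = 287.444748

θ=10°: 332.3732
θ=265°: 287.4447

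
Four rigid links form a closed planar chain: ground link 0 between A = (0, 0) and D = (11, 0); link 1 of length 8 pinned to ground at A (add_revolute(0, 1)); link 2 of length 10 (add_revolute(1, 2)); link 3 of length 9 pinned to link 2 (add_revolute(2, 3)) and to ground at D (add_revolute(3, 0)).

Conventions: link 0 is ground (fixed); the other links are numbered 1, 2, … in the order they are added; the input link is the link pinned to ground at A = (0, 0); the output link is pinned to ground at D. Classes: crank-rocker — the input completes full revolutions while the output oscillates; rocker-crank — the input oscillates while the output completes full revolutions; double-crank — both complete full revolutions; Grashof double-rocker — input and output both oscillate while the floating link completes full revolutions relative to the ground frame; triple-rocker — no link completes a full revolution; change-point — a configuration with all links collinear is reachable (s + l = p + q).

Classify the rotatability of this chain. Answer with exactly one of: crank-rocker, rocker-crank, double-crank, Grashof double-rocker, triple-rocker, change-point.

lengths: ground=11, input=8, coupler=10, output=9
sorted: s=8 (shortest), l=11 (longest), p+q=19
s + l = 19 vs p + q = 19
s + l = p + q → change-point (collinear configuration reachable)

change-point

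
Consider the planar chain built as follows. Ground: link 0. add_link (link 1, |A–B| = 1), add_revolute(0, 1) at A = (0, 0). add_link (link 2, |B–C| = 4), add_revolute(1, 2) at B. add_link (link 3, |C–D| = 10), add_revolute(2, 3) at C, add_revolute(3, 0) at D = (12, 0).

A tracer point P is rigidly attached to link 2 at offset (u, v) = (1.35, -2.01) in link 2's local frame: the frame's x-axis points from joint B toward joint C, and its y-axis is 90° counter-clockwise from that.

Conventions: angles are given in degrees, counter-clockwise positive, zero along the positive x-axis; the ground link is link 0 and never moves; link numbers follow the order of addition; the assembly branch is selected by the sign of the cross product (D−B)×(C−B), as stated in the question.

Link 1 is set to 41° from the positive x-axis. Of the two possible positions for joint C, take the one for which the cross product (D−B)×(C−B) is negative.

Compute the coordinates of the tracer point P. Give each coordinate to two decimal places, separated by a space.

A=(0,0), D=(12.00,0)
B = A + 1.00·(cos41°, sin41°) = (0.7547, 0.6561)
|BD| = 11.2644
circle(B,4.00) ∩ circle(D,10.00): a=1.9036, h=3.5180
  candidates: C₊=(2.8600,4.0572) cross=39.628; C₋=(2.4502,-2.9668) cross=-39.628
  branch - wants cross < 0 → take C=(2.4502,-2.9668) (cross=-39.628)
ex = (C−B)/|BC| = (0.4239,-0.9057); ey = (0.9057,0.4239)
P = B + 1.35·ex + -2.01·ey = (-0.4935,-1.4187)

-0.49 -1.42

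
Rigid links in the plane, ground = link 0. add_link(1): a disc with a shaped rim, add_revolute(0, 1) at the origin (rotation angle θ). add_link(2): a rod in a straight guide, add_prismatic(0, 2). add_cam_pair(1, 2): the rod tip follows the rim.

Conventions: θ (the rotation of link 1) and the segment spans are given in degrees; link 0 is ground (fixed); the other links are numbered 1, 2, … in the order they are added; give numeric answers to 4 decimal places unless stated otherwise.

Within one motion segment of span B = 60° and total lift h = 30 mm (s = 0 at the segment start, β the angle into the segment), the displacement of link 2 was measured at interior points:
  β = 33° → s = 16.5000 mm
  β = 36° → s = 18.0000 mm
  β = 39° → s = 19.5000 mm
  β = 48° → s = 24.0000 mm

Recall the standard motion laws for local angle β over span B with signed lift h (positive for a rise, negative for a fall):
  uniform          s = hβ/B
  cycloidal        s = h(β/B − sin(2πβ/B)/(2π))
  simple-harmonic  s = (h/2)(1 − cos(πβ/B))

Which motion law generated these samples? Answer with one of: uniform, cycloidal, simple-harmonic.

candidates at β/B = r: uniform s = h·r (linear in β); cycloidal s = h·(r − sin(2πr)/(2π)); simple-harmonic s = (h/2)(1 − cos(πr))
β=33°: printed 16.5000 | uniform 16.5000, cycloidal 17.9754, simple-harmonic 17.3465
β=36°: printed 18.0000 | uniform 18.0000, cycloidal 20.8065, simple-harmonic 19.6353
β=39°: printed 19.5000 | uniform 19.5000, cycloidal 23.3628, simple-harmonic 21.8099
β=48°: printed 24.0000 | uniform 24.0000, cycloidal 28.5410, simple-harmonic 27.1353
only one law matches every sample → uniform

uniform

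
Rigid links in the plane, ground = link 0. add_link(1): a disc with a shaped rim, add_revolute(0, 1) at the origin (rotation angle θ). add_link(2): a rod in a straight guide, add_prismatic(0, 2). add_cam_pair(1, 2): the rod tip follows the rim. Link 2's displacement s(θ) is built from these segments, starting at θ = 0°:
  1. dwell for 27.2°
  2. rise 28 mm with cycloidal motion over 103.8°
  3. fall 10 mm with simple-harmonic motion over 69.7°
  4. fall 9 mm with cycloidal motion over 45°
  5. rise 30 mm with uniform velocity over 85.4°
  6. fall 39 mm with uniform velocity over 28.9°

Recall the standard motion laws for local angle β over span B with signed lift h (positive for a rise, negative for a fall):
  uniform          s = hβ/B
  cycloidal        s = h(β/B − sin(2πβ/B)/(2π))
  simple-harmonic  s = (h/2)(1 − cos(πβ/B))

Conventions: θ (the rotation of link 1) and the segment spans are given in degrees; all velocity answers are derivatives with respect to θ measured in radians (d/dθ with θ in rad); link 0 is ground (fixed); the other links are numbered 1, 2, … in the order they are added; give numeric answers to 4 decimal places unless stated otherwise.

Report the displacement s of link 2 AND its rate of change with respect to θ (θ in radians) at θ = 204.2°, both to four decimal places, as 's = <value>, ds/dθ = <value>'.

segment 1 (0° to 27.2°, dwell): s unchanged at 0.0000
segment 2 (27.2° to 131°, cycloidal, h = 28) is passed completely: s = 0.0000 + (28) = 28.0000
segment 3 (131° to 200.7°, simple-harmonic, h = -10) is passed completely: s = 28.0000 + (-10) = 18.0000
θ = 204.2° falls in segment 4 (200.7° to 245.7°, cycloidal, h = -9): β = 204.2 − 200.7 = 3.5°, B = 45°; Δs = -9·(0.0778 − sin(2π·0.0778)/(2π)) = -0.0275; s = 18.0000 − 0.0275 = 17.9725
velocity in seg [200.7°–245.7°] (cycloidal), θ in radians: β = 3.5° = 0.0611 rad, B = 45° = 0.7854 rad; ds/dθ = (h/B)(1 − cos(2πβ/B)) = ((-9)/0.7854)(1 − cos(2π·0.0778)) = -1.341322 mm/rad

s = 17.9725, ds/dθ = -1.3413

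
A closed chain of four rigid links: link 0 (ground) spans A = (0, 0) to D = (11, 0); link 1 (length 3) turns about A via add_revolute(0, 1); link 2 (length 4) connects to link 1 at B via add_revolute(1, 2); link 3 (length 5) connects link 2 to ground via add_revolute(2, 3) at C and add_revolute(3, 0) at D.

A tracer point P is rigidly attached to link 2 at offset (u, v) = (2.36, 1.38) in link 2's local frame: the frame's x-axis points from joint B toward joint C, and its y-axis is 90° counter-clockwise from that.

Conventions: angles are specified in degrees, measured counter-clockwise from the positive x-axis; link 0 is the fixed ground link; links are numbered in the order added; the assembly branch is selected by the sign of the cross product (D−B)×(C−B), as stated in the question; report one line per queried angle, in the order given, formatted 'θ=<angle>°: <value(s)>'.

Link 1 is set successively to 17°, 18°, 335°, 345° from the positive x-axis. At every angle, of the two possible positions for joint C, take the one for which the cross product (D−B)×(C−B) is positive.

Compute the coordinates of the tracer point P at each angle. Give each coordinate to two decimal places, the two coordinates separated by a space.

A=(0,0), D=(11.00,0)
θ=17°: B = A + 3.00·(cos17°, sin17°) = (2.8689, 0.8771)
θ=17°: |BD| = 8.1783
θ=17°: circle(B,4.00) ∩ circle(D,5.00): a=3.5389, h=1.8645
θ=17°:   candidates: C₊=(6.5874,2.3513) cross=15.248; C₋=(6.1874,-1.3561) cross=-15.248
θ=17°:   branch + wants cross > 0 → take C=(6.5874,2.3513) (cross=15.248)
θ=17°: ex = (C−B)/|BC| = (0.9296,0.3685); ey = (-0.3685,0.9296)
θ=17°: P = B + 2.36·ex + 1.38·ey = (4.5542,3.0297)
θ=18°: B = A + 3.00·(cos18°, sin18°) = (2.8532, 0.9271)
θ=18°: |BD| = 8.1994
θ=18°: circle(B,4.00) ∩ circle(D,5.00): a=3.5509, h=1.8415
θ=18°:   candidates: C₊=(6.5895,2.3553) cross=15.099; C₋=(6.1731,-1.3041) cross=-15.099
θ=18°:   branch + wants cross > 0 → take C=(6.5895,2.3553) (cross=15.099)
θ=18°: ex = (C−B)/|BC| = (0.9341,0.3571); ey = (-0.3571,0.9341)
θ=18°: P = B + 2.36·ex + 1.38·ey = (4.5649,3.0587)
θ=335°: B = A + 3.00·(cos335°, sin335°) = (2.7189, -1.2679)
θ=335°: |BD| = 8.3776
θ=335°: circle(B,4.00) ∩ circle(D,5.00): a=3.6516, h=1.6327
θ=335°:   candidates: C₊=(6.0814,0.8986) cross=13.678; C₋=(6.5756,-2.3291) cross=-13.678
θ=335°:   branch + wants cross > 0 → take C=(6.0814,0.8986) (cross=13.678)
θ=335°: ex = (C−B)/|BC| = (0.8406,0.5416); ey = (-0.5416,0.8406)
θ=335°: P = B + 2.36·ex + 1.38·ey = (3.9554,1.1704)
θ=345°: B = A + 3.00·(cos345°, sin345°) = (2.8978, -0.7765)
θ=345°: |BD| = 8.1393
θ=345°: circle(B,4.00) ∩ circle(D,5.00): a=3.5168, h=1.9058
θ=345°:   candidates: C₊=(6.2167,1.4561) cross=15.512; C₋=(6.5803,-2.3381) cross=-15.512
θ=345°:   branch + wants cross > 0 → take C=(6.2167,1.4561) (cross=15.512)
θ=345°: ex = (C−B)/|BC| = (0.8297,0.5582); ey = (-0.5582,0.8297)
θ=345°: P = B + 2.36·ex + 1.38·ey = (4.0857,1.6858)

θ=17°: 4.55 3.03
θ=18°: 4.56 3.06
θ=335°: 3.96 1.17
θ=345°: 4.09 1.69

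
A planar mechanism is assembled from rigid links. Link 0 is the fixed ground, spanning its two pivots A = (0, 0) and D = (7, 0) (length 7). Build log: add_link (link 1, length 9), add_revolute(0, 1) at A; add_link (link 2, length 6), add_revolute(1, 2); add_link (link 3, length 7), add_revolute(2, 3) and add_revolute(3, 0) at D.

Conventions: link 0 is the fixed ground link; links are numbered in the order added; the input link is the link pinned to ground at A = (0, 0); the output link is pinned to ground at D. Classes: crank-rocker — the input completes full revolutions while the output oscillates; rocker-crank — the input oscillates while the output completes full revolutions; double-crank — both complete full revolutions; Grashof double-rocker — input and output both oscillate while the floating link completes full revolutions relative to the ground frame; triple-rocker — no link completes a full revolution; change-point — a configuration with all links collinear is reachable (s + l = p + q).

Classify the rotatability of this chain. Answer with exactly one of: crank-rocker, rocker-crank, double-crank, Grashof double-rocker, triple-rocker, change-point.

lengths: ground=7, input=9, coupler=6, output=7
sorted: s=6 (shortest), l=9 (longest), p+q=14
s + l = 15 vs p + q = 14
s + l > p + q → non-Grashof → no link fully rotates → triple-rocker

triple-rocker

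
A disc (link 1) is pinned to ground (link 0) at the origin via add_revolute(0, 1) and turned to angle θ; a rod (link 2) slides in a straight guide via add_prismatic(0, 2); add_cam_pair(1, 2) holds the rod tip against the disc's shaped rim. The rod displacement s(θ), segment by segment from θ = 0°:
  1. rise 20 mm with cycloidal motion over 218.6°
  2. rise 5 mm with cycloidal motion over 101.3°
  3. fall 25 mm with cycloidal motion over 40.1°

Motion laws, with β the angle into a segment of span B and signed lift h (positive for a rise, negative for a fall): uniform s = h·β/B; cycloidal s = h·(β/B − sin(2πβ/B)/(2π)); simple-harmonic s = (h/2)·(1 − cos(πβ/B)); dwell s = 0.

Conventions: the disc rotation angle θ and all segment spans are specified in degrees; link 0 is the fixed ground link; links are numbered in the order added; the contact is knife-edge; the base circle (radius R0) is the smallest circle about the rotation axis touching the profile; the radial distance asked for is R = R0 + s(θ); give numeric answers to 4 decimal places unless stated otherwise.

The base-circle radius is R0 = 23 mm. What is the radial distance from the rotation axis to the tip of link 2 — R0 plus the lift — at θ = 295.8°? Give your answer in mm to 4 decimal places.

segment 1 (0° to 218.6°, cycloidal, h = 20) is passed completely: s = 0.0000 + (20) = 20.0000
θ = 295.8° falls in segment 2 (218.6° to 319.9°, cycloidal, h = 5): β = 295.8 − 218.6 = 77.2°, B = 101.3°; Δs = 5·(0.7621 − sin(2π·0.7621)/(2π)) = 4.6039; s = 20.0000 + 4.6039 = 24.6039
R = R0 + s = 23 + 24.6039 = 47.6039

47.6039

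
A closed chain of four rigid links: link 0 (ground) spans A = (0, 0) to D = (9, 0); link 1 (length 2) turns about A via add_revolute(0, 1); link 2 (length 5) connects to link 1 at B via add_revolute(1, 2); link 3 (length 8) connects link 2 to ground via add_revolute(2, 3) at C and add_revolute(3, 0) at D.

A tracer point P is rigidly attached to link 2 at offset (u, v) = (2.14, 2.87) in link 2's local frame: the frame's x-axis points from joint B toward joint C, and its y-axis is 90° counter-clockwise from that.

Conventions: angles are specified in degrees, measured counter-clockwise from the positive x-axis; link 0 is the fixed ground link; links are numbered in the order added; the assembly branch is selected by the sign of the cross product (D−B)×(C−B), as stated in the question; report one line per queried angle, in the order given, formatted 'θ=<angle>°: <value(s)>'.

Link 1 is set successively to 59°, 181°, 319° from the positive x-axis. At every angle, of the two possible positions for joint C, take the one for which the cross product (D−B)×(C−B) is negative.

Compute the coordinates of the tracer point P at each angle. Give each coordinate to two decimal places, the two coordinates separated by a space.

A=(0,0), D=(9.00,0)
θ=59°: B = A + 2.00·(cos59°, sin59°) = (1.0301, 1.7143)
θ=59°: |BD| = 8.1522
θ=59°: circle(B,5.00) ∩ circle(D,8.00): a=1.6841, h=4.7078
θ=59°:   candidates: C₊=(3.6666,5.9627) cross=38.379; C₋=(1.6865,-3.2424) cross=-38.379
θ=59°:   branch - wants cross < 0 → take C=(1.6865,-3.2424) (cross=-38.379)
θ=59°: ex = (C−B)/|BC| = (0.1313,-0.9913); ey = (0.9913,0.1313)
θ=59°: P = B + 2.14·ex + 2.87·ey = (4.1562,-0.0303)
θ=181°: B = A + 2.00·(cos181°, sin181°) = (-1.9997, -0.0349)
θ=181°: |BD| = 10.9998
θ=181°: circle(B,5.00) ∩ circle(D,8.00): a=3.7271, h=3.3330
θ=181°:   candidates: C₊=(1.7168,3.3099) cross=36.662; C₋=(1.7380,-3.3560) cross=-36.662
θ=181°:   branch - wants cross < 0 → take C=(1.7380,-3.3560) (cross=-36.662)
θ=181°: ex = (C−B)/|BC| = (0.7475,-0.6642); ey = (0.6642,0.7475)
θ=181°: P = B + 2.14·ex + 2.87·ey = (1.5063,0.6891)
θ=319°: B = A + 2.00·(cos319°, sin319°) = (1.5094, -1.3121)
θ=319°: |BD| = 7.6046
θ=319°: circle(B,5.00) ∩ circle(D,8.00): a=1.2381, h=4.8443
θ=319°:   candidates: C₊=(1.8931,3.6731) cross=36.839; C₋=(3.5648,-5.8701) cross=-36.839
θ=319°:   branch - wants cross < 0 → take C=(3.5648,-5.8701) (cross=-36.839)
θ=319°: ex = (C−B)/|BC| = (0.4111,-0.9116); ey = (0.9116,0.4111)
θ=319°: P = B + 2.14·ex + 2.87·ey = (5.0054,-2.0832)

θ=59°: 4.16 -0.03
θ=181°: 1.51 0.69
θ=319°: 5.01 -2.08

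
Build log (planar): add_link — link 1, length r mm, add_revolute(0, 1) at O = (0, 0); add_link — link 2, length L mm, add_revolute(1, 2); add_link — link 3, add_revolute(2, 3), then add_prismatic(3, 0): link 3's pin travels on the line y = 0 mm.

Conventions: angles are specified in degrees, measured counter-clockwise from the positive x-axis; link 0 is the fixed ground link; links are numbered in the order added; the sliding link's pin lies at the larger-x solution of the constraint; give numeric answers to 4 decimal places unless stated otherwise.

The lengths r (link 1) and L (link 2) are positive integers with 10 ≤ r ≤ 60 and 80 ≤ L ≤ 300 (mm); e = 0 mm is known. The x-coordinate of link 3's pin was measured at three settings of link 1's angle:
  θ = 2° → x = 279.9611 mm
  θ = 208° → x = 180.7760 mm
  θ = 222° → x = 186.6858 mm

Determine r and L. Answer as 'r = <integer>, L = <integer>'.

constraint per measurement: (x − r cos θ)² + (r sin θ − e)² = L²
subtracting the θ₁ and θ₂ equations cancels the r² and L² terms:
r = (x₁² − x₂²) / (2[(x₁cos θ₁ + e sin θ₁) − (x₂cos θ₂ + e sin θ₂)]) = 52.0000 → r = 52
L² = (x₁ − r cos θ₁)² + (r sin θ₁ − e)² = 51983.9998 → L = 228.0000 → L = 228
check at θ₃=222°: x = 186.6858 (printed 186.6858) ✓

r = 52, L = 228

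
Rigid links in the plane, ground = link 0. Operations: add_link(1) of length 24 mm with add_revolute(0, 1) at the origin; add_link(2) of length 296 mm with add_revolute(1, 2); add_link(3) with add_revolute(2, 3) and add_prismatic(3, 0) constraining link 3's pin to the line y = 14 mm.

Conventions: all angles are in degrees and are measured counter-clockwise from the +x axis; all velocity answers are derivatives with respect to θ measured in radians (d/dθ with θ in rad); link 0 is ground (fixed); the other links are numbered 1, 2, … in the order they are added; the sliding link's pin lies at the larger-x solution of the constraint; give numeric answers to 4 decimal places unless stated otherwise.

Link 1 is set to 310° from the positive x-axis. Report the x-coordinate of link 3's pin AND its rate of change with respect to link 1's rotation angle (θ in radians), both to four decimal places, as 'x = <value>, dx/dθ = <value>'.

geometry: r = 24 mm, L = 296 mm, e = 14 mm
crank pin P = (r cos θ, r sin θ) = (15.426903, -18.385067)
h = r sin θ − e = -18.385067 − 14 = -32.385067
x = r cos θ + √(L² − h²) = 15.426903 + 294.223057 = 309.649960
dx/dθ = −r sin θ − h·r cos θ/√(L² − h²) (θ in radians; h = -32.385067) = 20.083102

x = 309.6500, dx/dθ = 20.0831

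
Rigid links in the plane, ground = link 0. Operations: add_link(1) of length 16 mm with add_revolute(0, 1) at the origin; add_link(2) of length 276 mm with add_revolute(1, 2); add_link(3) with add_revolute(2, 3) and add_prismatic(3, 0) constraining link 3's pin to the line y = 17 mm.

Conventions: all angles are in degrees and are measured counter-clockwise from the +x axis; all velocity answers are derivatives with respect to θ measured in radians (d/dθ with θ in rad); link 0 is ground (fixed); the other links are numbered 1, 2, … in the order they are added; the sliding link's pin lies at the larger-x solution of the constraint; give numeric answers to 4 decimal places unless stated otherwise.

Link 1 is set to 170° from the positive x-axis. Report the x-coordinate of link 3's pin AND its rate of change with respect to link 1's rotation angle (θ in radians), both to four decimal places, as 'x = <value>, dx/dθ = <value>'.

geometry: r = 16 mm, L = 276 mm, e = 17 mm
crank pin P = (r cos θ, r sin θ) = (-15.756924, 2.778371)
h = r sin θ − e = 2.778371 − 17 = -14.221629
x = r cos θ + √(L² − h²) = -15.756924 + 275.633353 = 259.876429
dx/dθ = −r sin θ − h·r cos θ/√(L² − h²) (θ in radians; h = -14.221629) = -3.591368

x = 259.8764, dx/dθ = -3.5914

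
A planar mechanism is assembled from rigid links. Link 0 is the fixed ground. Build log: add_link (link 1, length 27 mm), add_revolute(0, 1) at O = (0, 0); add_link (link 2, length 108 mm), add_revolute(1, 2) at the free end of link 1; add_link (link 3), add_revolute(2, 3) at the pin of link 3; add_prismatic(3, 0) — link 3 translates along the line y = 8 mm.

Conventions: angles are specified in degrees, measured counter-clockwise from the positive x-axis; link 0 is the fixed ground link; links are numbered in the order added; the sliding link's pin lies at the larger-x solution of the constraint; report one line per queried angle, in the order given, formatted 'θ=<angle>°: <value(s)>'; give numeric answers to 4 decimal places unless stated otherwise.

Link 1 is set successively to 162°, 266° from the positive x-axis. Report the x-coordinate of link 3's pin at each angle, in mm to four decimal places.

geometry: r = 27 mm, L = 108 mm, e = 8 mm
θ=162°: crank pin P = (r cos θ, r sin θ) = (-25.678526, 8.343459)
θ=162°: h = r sin θ − e = 8.343459 − 8 = 0.343459
θ=162°: x = r cos θ + √(L² − h²) = -25.678526 + 107.999454 = 82.320928
θ=266°: crank pin P = (r cos θ, r sin θ) = (-1.883425, -26.934229)
θ=266°: h = r sin θ − e = -26.934229 − 8 = -34.934229
θ=266°: x = r cos θ + √(L² − h²) = -1.883425 + 102.193931 = 100.310507

θ=162°: 82.3209
θ=266°: 100.3105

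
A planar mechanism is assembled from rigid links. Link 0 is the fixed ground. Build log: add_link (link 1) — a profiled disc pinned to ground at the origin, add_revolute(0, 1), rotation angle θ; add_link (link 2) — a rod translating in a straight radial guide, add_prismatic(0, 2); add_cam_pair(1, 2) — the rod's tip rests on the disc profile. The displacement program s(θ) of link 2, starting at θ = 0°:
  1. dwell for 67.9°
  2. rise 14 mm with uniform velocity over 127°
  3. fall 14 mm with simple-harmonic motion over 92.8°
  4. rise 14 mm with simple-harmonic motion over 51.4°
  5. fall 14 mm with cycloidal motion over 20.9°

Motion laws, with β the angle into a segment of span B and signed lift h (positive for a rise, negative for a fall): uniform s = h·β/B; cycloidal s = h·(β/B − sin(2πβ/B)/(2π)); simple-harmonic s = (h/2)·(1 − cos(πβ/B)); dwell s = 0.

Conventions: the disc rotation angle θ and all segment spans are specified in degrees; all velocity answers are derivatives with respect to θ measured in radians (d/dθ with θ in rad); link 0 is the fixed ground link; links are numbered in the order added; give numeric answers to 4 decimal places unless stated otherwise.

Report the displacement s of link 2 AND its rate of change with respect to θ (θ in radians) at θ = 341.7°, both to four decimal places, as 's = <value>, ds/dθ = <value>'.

seg 1 [0°–67.9°] dwell: s stays 0.0000
seg 2 [67.9°–194.9°] uniform, h=14: full span → s += 14 → s = 14.0000
seg 3 [194.9°–287.7°] simple-harmonic, h=-14: full span → s += -14 → s = 0.0000
seg 4 [287.7°–339.1°] simple-harmonic, h=14: full span → s += 14 → s = 14.0000
seg 5 [339.1°–360°] cycloidal, h=-14: θ=341.7° here. β=2.6, B=20.9. -14·(0.1244 − sin(2π·0.1244)/(2π)) = -0.1720 → s = 13.8280
velocity in seg [339.1°–360°] (cycloidal), θ in radians: β = 2.6° = 0.0454 rad, B = 20.9° = 0.3648 rad; ds/dθ = (h/B)(1 − cos(2πβ/B)) = ((-14)/0.3648)(1 − cos(2π·0.1244)) = -11.139434 mm/rad

s = 13.8280, ds/dθ = -11.1394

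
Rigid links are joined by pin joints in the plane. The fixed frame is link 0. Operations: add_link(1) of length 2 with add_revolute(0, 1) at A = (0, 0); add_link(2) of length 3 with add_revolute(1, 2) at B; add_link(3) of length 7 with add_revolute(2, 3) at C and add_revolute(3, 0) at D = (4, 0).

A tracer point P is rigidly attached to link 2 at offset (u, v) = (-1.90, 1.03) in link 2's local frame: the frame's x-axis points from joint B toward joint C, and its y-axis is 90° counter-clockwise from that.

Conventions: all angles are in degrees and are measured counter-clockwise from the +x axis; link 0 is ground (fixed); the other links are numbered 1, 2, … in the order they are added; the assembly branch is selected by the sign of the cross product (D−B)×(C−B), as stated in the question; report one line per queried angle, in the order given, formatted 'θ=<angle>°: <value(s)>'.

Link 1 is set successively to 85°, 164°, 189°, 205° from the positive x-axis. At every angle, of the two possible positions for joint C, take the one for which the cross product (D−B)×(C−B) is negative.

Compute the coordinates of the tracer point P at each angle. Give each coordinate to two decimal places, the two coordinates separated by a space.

A=(0,0), D=(4.00,0)
θ=85°: B = A + 2.00·(cos85°, sin85°) = (0.1743, 1.9924)
θ=85°: |BD| = 4.3134
θ=85°: circle(B,3.00) ∩ circle(D,7.00): a=-2.4800, h=1.6881
θ=85°:   candidates: C₊=(-1.2455,4.6351) cross=7.281; C₋=(-2.8050,1.6407) cross=-7.281
θ=85°:   branch - wants cross < 0 → take C=(-2.8050,1.6407) (cross=-7.281)
θ=85°: ex = (C−B)/|BC| = (-0.9931,-0.1172); ey = (0.1172,-0.9931)
θ=85°: P = B + -1.90·ex + 1.03·ey = (2.1820,1.1922)
θ=164°: B = A + 2.00·(cos164°, sin164°) = (-1.9225, 0.5513)
θ=164°: |BD| = 5.9481
θ=164°: circle(B,3.00) ∩ circle(D,7.00): a=-0.3883, h=2.9748
θ=164°:   candidates: C₊=(-2.0335,3.5492) cross=17.694; C₋=(-2.5849,-2.3747) cross=-17.694
θ=164°:   branch - wants cross < 0 → take C=(-2.5849,-2.3747) (cross=-17.694)
θ=164°: ex = (C−B)/|BC| = (-0.2208,-0.9753); ey = (0.9753,-0.2208)
θ=164°: P = B + -1.90·ex + 1.03·ey = (-0.4984,2.1770)
θ=189°: B = A + 2.00·(cos189°, sin189°) = (-1.9754, -0.3129)
θ=189°: |BD| = 5.9836
θ=189°: circle(B,3.00) ∩ circle(D,7.00): a=-0.3507, h=2.9794
θ=189°:   candidates: C₊=(-2.4814,2.6441) cross=17.828; C₋=(-2.1698,-3.3066) cross=-17.828
θ=189°:   branch - wants cross < 0 → take C=(-2.1698,-3.3066) (cross=-17.828)
θ=189°: ex = (C−B)/|BC| = (-0.0648,-0.9979); ey = (0.9979,-0.0648)
θ=189°: P = B + -1.90·ex + 1.03·ey = (-0.8244,1.5164)
θ=205°: B = A + 2.00·(cos205°, sin205°) = (-1.8126, -0.8452)
θ=205°: |BD| = 5.8737
θ=205°: circle(B,3.00) ∩ circle(D,7.00): a=-0.4681, h=2.9633
θ=205°:   candidates: C₊=(-2.7023,2.0198) cross=17.405; C₋=(-1.8494,-3.8450) cross=-17.405
θ=205°:   branch - wants cross < 0 → take C=(-1.8494,-3.8450) (cross=-17.405)
θ=205°: ex = (C−B)/|BC| = (-0.0123,-0.9999); ey = (0.9999,-0.0123)
θ=205°: P = B + -1.90·ex + 1.03·ey = (-0.7594,1.0420)

θ=85°: 2.18 1.19
θ=164°: -0.50 2.18
θ=189°: -0.82 1.52
θ=205°: -0.76 1.04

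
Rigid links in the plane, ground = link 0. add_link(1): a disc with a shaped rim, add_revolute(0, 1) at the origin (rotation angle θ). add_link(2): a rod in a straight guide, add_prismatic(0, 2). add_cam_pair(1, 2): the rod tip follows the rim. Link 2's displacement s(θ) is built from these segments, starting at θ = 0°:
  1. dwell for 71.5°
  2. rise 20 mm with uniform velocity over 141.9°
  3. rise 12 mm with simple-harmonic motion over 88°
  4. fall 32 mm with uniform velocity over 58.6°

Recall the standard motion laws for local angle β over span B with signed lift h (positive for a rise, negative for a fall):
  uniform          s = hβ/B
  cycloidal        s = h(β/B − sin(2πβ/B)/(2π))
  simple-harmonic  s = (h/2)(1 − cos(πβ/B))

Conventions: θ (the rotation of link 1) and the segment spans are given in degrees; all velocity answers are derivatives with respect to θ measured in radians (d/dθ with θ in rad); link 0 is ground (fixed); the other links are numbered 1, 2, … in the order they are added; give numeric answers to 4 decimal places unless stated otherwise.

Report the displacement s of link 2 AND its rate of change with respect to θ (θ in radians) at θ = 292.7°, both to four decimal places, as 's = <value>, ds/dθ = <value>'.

segment 1 (0° to 71.5°, dwell): s unchanged at 0.0000
segment 2 (71.5° to 213.4°, uniform, h = 20) is passed completely: s = 0.0000 + (20) = 20.0000
θ = 292.7° falls in segment 3 (213.4° to 301.4°, simple-harmonic, h = 12): β = 292.7 − 213.4 = 79.3°, B = 88°; Δs = 12/2·(1 − cos(π·0.9011)) = 11.7129; s = 20.0000 + 11.7129 = 31.7129
velocity in seg [213.4°–301.4°] (simple-harmonic), θ in radians: β = 79.3° = 1.3840 rad, B = 88° = 1.5359 rad; ds/dθ = (πh/(2B)) sin(πβ/B) = (π·12/(2·1.5359)) sin(π·0.9011) = 3.750788 mm/rad

s = 31.7129, ds/dθ = 3.7508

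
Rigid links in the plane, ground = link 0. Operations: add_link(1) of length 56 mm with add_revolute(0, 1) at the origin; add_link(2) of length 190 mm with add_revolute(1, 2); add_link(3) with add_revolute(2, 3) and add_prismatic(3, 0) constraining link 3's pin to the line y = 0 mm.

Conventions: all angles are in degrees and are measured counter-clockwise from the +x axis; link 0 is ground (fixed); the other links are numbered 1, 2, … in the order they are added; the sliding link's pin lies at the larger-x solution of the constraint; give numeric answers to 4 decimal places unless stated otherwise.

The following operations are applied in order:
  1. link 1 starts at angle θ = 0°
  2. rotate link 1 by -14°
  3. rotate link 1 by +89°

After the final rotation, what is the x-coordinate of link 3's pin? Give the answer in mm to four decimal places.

geometry: r = 56 mm, L = 190 mm, e = 0 mm; θ starts at 0°
rotate link 1 by -14°: θ ← 0° -14° = -14°
rotate link 1 by +89°: θ ← -14° +89° = 75°
crank pin P = (r cos θ, r sin θ) = (14.493867, 54.091846)
h = r sin θ − e = 54.091846 − 0 = 54.091846
x = r cos θ + √(L² − h²) = 14.493867 + 182.137509 = 196.631375

196.6314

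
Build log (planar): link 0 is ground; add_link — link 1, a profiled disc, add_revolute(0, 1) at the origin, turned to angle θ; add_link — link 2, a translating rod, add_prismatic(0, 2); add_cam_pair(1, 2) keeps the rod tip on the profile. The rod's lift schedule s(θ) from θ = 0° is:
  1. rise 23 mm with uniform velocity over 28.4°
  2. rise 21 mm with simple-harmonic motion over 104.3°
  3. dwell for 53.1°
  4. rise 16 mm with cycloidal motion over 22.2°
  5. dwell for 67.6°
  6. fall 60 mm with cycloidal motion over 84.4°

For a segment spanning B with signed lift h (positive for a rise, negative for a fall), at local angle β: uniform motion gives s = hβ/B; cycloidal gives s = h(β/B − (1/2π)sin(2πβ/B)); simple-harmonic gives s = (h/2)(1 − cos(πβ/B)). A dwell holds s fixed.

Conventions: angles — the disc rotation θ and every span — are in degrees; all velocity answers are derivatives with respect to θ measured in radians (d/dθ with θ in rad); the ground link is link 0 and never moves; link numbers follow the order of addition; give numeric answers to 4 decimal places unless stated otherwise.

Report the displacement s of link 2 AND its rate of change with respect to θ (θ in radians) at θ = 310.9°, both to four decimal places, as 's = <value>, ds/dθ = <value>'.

seg 1 [0°–28.4°] uniform, h=23: full span → s += 23 → s = 23.0000
seg 2 [28.4°–132.7°] simple-harmonic, h=21: full span → s += 21 → s = 44.0000
seg 3 [132.7°–185.8°] dwell: s stays 44.0000
seg 4 [185.8°–208°] cycloidal, h=16: full span → s += 16 → s = 60.0000
seg 5 [208°–275.6°] dwell: s stays 60.0000
seg 6 [275.6°–360°] cycloidal, h=-60: θ=310.9° here. β=35.3, B=84.4. -60·(0.4182 − sin(2π·0.4182)/(2π)) = -20.4025 → s = 39.5975
velocity in seg [275.6°–360°] (cycloidal), θ in radians: β = 35.3° = 0.6161 rad, B = 84.4° = 1.4731 rad; ds/dθ = (h/B)(1 − cos(2πβ/B)) = ((-60)/1.4731)(1 − cos(2π·0.4182)) = -76.206605 mm/rad

s = 39.5975, ds/dθ = -76.2066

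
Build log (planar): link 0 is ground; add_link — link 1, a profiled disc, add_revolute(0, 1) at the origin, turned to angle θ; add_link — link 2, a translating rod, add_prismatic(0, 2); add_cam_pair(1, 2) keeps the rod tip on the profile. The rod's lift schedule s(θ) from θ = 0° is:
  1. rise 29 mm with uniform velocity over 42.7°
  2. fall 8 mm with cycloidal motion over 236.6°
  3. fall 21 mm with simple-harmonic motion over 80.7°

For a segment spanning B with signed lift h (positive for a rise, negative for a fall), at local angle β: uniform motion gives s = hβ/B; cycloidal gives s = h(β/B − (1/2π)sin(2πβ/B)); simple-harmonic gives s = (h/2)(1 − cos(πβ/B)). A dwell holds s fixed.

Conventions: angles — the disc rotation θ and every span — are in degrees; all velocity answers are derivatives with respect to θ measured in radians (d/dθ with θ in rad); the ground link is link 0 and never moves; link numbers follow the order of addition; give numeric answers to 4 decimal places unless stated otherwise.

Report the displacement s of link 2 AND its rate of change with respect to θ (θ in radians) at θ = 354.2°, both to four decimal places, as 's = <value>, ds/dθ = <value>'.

seg 1 [0°–42.7°] uniform, h=29: full span → s += 29 → s = 29.0000
seg 2 [42.7°–279.3°] cycloidal, h=-8: full span → s += -8 → s = 21.0000
seg 3 [279.3°–360°] simple-harmonic, h=-21: θ=354.2° here. β=74.9, B=80.7. -21/2·(1 − cos(π·0.9281)) = -20.7335 → s = 0.2665
velocity in seg [279.3°–360°] (simple-harmonic), θ in radians: β = 74.9° = 1.3073 rad, B = 80.7° = 1.4085 rad; ds/dθ = (πh/(2B)) sin(πβ/B) = (π·(-21)/(2·1.4085)) sin(π·0.9281) = -5.243197 mm/rad

s = 0.2665, ds/dθ = -5.2432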